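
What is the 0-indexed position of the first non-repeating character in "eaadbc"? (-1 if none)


Input: eaadbc
Character frequencies:
  'a': 2
  'b': 1
  'c': 1
  'd': 1
  'e': 1
Scanning left to right for freq == 1:
  Position 0 ('e'): unique! => answer = 0

0


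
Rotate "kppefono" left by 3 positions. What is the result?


Input: "kppefono", rotate left by 3
First 3 characters: "kpp"
Remaining characters: "efono"
Concatenate remaining + first: "efono" + "kpp" = "efonokpp"

efonokpp


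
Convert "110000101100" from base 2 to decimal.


Input: "110000101100" in base 2
Positional expansion:
  Digit '1' (value 1) x 2^11 = 2048
  Digit '1' (value 1) x 2^10 = 1024
  Digit '0' (value 0) x 2^9 = 0
  Digit '0' (value 0) x 2^8 = 0
  Digit '0' (value 0) x 2^7 = 0
  Digit '0' (value 0) x 2^6 = 0
  Digit '1' (value 1) x 2^5 = 32
  Digit '0' (value 0) x 2^4 = 0
  Digit '1' (value 1) x 2^3 = 8
  Digit '1' (value 1) x 2^2 = 4
  Digit '0' (value 0) x 2^1 = 0
  Digit '0' (value 0) x 2^0 = 0
Sum = 3116

3116


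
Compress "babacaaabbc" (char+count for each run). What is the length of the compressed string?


Input: babacaaabbc
Runs:
  'b' x 1 => "b1"
  'a' x 1 => "a1"
  'b' x 1 => "b1"
  'a' x 1 => "a1"
  'c' x 1 => "c1"
  'a' x 3 => "a3"
  'b' x 2 => "b2"
  'c' x 1 => "c1"
Compressed: "b1a1b1a1c1a3b2c1"
Compressed length: 16

16


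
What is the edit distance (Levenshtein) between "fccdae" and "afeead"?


Computing edit distance: "fccdae" -> "afeead"
DP table:
           a    f    e    e    a    d
      0    1    2    3    4    5    6
  f   1    1    1    2    3    4    5
  c   2    2    2    2    3    4    5
  c   3    3    3    3    3    4    5
  d   4    4    4    4    4    4    4
  a   5    4    5    5    5    4    5
  e   6    5    5    5    5    5    5
Edit distance = dp[6][6] = 5

5


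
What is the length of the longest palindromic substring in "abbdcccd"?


Input: "abbdcccd"
Checking substrings for palindromes:
  [3:8] "dcccd" (len 5) => palindrome
  [4:7] "ccc" (len 3) => palindrome
  [1:3] "bb" (len 2) => palindrome
  [4:6] "cc" (len 2) => palindrome
  [5:7] "cc" (len 2) => palindrome
Longest palindromic substring: "dcccd" with length 5

5


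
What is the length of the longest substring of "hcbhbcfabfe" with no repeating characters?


Input: "hcbhbcfabfe"
Sliding window (track last position of each char):
  Position 0 ('h'): window [0,0] length 1 -- new best
  Position 1 ('c'): window [0,1] length 2 -- new best
  Position 2 ('b'): window [0,2] length 3 -- new best
  Position 3 ('h'): repeat (last at 0), move window start to 1
  Position 3 ('h'): window [1,3] length 3
  Position 4 ('b'): repeat (last at 2), move window start to 3
  Position 4 ('b'): window [3,4] length 2
  Position 5 ('c'): window [3,5] length 3
  Position 6 ('f'): window [3,6] length 4 -- new best
  Position 7 ('a'): window [3,7] length 5 -- new best
  Position 8 ('b'): repeat (last at 4), move window start to 5
  Position 8 ('b'): window [5,8] length 4
  Position 9 ('f'): repeat (last at 6), move window start to 7
  Position 9 ('f'): window [7,9] length 3
  Position 10 ('e'): window [7,10] length 4
Longest substring with no repeats: "hbcfa" with length 5

5


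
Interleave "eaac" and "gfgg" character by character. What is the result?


Interleaving "eaac" and "gfgg":
  Position 0: 'e' from first, 'g' from second => "eg"
  Position 1: 'a' from first, 'f' from second => "af"
  Position 2: 'a' from first, 'g' from second => "ag"
  Position 3: 'c' from first, 'g' from second => "cg"
Result: egafagcg

egafagcg


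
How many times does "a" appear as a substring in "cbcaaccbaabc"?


Searching for "a" in "cbcaaccbaabc"
Scanning each position:
  Position 0: "c" => no
  Position 1: "b" => no
  Position 2: "c" => no
  Position 3: "a" => MATCH
  Position 4: "a" => MATCH
  Position 5: "c" => no
  Position 6: "c" => no
  Position 7: "b" => no
  Position 8: "a" => MATCH
  Position 9: "a" => MATCH
  Position 10: "b" => no
  Position 11: "c" => no
Total occurrences: 4

4


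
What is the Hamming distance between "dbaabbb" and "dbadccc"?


Comparing "dbaabbb" and "dbadccc" position by position:
  Position 0: 'd' vs 'd' => same
  Position 1: 'b' vs 'b' => same
  Position 2: 'a' vs 'a' => same
  Position 3: 'a' vs 'd' => differ
  Position 4: 'b' vs 'c' => differ
  Position 5: 'b' vs 'c' => differ
  Position 6: 'b' vs 'c' => differ
Total differences (Hamming distance): 4

4


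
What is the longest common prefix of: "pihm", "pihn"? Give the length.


Words: pihm, pihn
  Position 0: all 'p' => match
  Position 1: all 'i' => match
  Position 2: all 'h' => match
  Position 3: ('m', 'n') => mismatch, stop
LCP = "pih" (length 3)

3


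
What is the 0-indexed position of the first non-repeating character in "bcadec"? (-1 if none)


Input: bcadec
Character frequencies:
  'a': 1
  'b': 1
  'c': 2
  'd': 1
  'e': 1
Scanning left to right for freq == 1:
  Position 0 ('b'): unique! => answer = 0

0


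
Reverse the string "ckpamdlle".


Input: ckpamdlle
Reading characters right to left:
  Position 8: 'e'
  Position 7: 'l'
  Position 6: 'l'
  Position 5: 'd'
  Position 4: 'm'
  Position 3: 'a'
  Position 2: 'p'
  Position 1: 'k'
  Position 0: 'c'
Reversed: elldmapkc

elldmapkc


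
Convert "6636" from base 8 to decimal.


Input: "6636" in base 8
Positional expansion:
  Digit '6' (value 6) x 8^3 = 3072
  Digit '6' (value 6) x 8^2 = 384
  Digit '3' (value 3) x 8^1 = 24
  Digit '6' (value 6) x 8^0 = 6
Sum = 3486

3486


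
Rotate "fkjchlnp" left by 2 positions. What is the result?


Input: "fkjchlnp", rotate left by 2
First 2 characters: "fk"
Remaining characters: "jchlnp"
Concatenate remaining + first: "jchlnp" + "fk" = "jchlnpfk"

jchlnpfk


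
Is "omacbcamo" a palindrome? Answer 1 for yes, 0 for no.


Input: omacbcamo
Reversed: omacbcamo
  Compare pos 0 ('o') with pos 8 ('o'): match
  Compare pos 1 ('m') with pos 7 ('m'): match
  Compare pos 2 ('a') with pos 6 ('a'): match
  Compare pos 3 ('c') with pos 5 ('c'): match
Result: palindrome

1


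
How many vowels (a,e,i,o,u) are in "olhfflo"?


Input: olhfflo
Checking each character:
  'o' at position 0: vowel (running total: 1)
  'l' at position 1: consonant
  'h' at position 2: consonant
  'f' at position 3: consonant
  'f' at position 4: consonant
  'l' at position 5: consonant
  'o' at position 6: vowel (running total: 2)
Total vowels: 2

2


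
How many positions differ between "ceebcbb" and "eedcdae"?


Comparing "ceebcbb" and "eedcdae" position by position:
  Position 0: 'c' vs 'e' => DIFFER
  Position 1: 'e' vs 'e' => same
  Position 2: 'e' vs 'd' => DIFFER
  Position 3: 'b' vs 'c' => DIFFER
  Position 4: 'c' vs 'd' => DIFFER
  Position 5: 'b' vs 'a' => DIFFER
  Position 6: 'b' vs 'e' => DIFFER
Positions that differ: 6

6


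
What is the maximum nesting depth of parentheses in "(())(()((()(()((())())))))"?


Input: "(())(()((()(()((())())))))"
Tracking depth:
  Position 0 '(': depth becomes 1
  Position 1 '(': depth becomes 2
  Position 2 ')': depth becomes 1
  Position 3 ')': depth becomes 0
  Position 4 '(': depth becomes 1
  Position 5 '(': depth becomes 2
  Position 6 ')': depth becomes 1
  Position 7 '(': depth becomes 2
  Position 8 '(': depth becomes 3
  Position 9 '(': depth becomes 4
  Position 10 ')': depth becomes 3
  Position 11 '(': depth becomes 4
  Position 12 '(': depth becomes 5
  Position 13 ')': depth becomes 4
  Position 14 '(': depth becomes 5
  Position 15 '(': depth becomes 6
  Position 16 '(': depth becomes 7
  Position 17 ')': depth becomes 6
  Position 18 ')': depth becomes 5
  Position 19 '(': depth becomes 6
  Position 20 ')': depth becomes 5
  Position 21 ')': depth becomes 4
  Position 22 ')': depth becomes 3
  Position 23 ')': depth becomes 2
  Position 24 ')': depth becomes 1
  Position 25 ')': depth becomes 0
Maximum depth reached: 7

7


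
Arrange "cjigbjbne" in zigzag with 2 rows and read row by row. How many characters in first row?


Zigzag "cjigbjbne" into 2 rows:
Placing characters:
  'c' => row 0
  'j' => row 1
  'i' => row 0
  'g' => row 1
  'b' => row 0
  'j' => row 1
  'b' => row 0
  'n' => row 1
  'e' => row 0
Rows:
  Row 0: "cibbe"
  Row 1: "jgjn"
First row length: 5

5


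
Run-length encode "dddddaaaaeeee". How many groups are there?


Input: dddddaaaaeeee
Scanning for consecutive runs:
  Group 1: 'd' x 5 (positions 0-4)
  Group 2: 'a' x 4 (positions 5-8)
  Group 3: 'e' x 4 (positions 9-12)
Total groups: 3

3


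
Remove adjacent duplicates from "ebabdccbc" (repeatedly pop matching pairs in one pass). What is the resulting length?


Input: ebabdccbc
Stack-based adjacent duplicate removal:
  Read 'e': push. Stack: e
  Read 'b': push. Stack: eb
  Read 'a': push. Stack: eba
  Read 'b': push. Stack: ebab
  Read 'd': push. Stack: ebabd
  Read 'c': push. Stack: ebabdc
  Read 'c': matches stack top 'c' => pop. Stack: ebabd
  Read 'b': push. Stack: ebabdb
  Read 'c': push. Stack: ebabdbc
Final stack: "ebabdbc" (length 7)

7


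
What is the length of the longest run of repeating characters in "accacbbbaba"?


Input: "accacbbbaba"
Scanning for longest run:
  Position 1 ('c'): new char, reset run to 1
  Position 2 ('c'): continues run of 'c', length=2
  Position 3 ('a'): new char, reset run to 1
  Position 4 ('c'): new char, reset run to 1
  Position 5 ('b'): new char, reset run to 1
  Position 6 ('b'): continues run of 'b', length=2
  Position 7 ('b'): continues run of 'b', length=3
  Position 8 ('a'): new char, reset run to 1
  Position 9 ('b'): new char, reset run to 1
  Position 10 ('a'): new char, reset run to 1
Longest run: 'b' with length 3

3


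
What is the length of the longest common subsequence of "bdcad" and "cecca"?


LCS of "bdcad" and "cecca"
DP table:
           c    e    c    c    a
      0    0    0    0    0    0
  b   0    0    0    0    0    0
  d   0    0    0    0    0    0
  c   0    1    1    1    1    1
  a   0    1    1    1    1    2
  d   0    1    1    1    1    2
LCS length = dp[5][5] = 2

2


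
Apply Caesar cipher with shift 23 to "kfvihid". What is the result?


Caesar cipher: shift "kfvihid" by 23
  'k' (pos 10) + 23 = pos 7 = 'h'
  'f' (pos 5) + 23 = pos 2 = 'c'
  'v' (pos 21) + 23 = pos 18 = 's'
  'i' (pos 8) + 23 = pos 5 = 'f'
  'h' (pos 7) + 23 = pos 4 = 'e'
  'i' (pos 8) + 23 = pos 5 = 'f'
  'd' (pos 3) + 23 = pos 0 = 'a'
Result: hcsfefa

hcsfefa


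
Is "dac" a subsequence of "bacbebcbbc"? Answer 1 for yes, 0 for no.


Check if "dac" is a subsequence of "bacbebcbbc"
Greedy scan:
  Position 0 ('b'): no match needed
  Position 1 ('a'): no match needed
  Position 2 ('c'): no match needed
  Position 3 ('b'): no match needed
  Position 4 ('e'): no match needed
  Position 5 ('b'): no match needed
  Position 6 ('c'): no match needed
  Position 7 ('b'): no match needed
  Position 8 ('b'): no match needed
  Position 9 ('c'): no match needed
Only matched 0/3 characters => not a subsequence

0


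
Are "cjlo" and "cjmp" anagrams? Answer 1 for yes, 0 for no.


Strings: "cjlo", "cjmp"
Sorted first:  cjlo
Sorted second: cjmp
Differ at position 2: 'l' vs 'm' => not anagrams

0


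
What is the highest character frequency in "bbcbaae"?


Input: bbcbaae
Character counts:
  'a': 2
  'b': 3
  'c': 1
  'e': 1
Maximum frequency: 3

3


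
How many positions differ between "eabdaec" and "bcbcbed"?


Comparing "eabdaec" and "bcbcbed" position by position:
  Position 0: 'e' vs 'b' => DIFFER
  Position 1: 'a' vs 'c' => DIFFER
  Position 2: 'b' vs 'b' => same
  Position 3: 'd' vs 'c' => DIFFER
  Position 4: 'a' vs 'b' => DIFFER
  Position 5: 'e' vs 'e' => same
  Position 6: 'c' vs 'd' => DIFFER
Positions that differ: 5

5


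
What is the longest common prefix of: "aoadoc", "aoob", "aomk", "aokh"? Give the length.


Words: aoadoc, aoob, aomk, aokh
  Position 0: all 'a' => match
  Position 1: all 'o' => match
  Position 2: ('a', 'o', 'm', 'k') => mismatch, stop
LCP = "ao" (length 2)

2


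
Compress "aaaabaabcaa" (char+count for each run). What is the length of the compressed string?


Input: aaaabaabcaa
Runs:
  'a' x 4 => "a4"
  'b' x 1 => "b1"
  'a' x 2 => "a2"
  'b' x 1 => "b1"
  'c' x 1 => "c1"
  'a' x 2 => "a2"
Compressed: "a4b1a2b1c1a2"
Compressed length: 12

12


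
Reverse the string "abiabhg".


Input: abiabhg
Reading characters right to left:
  Position 6: 'g'
  Position 5: 'h'
  Position 4: 'b'
  Position 3: 'a'
  Position 2: 'i'
  Position 1: 'b'
  Position 0: 'a'
Reversed: ghbaiba

ghbaiba


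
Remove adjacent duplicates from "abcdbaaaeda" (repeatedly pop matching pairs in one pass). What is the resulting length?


Input: abcdbaaaeda
Stack-based adjacent duplicate removal:
  Read 'a': push. Stack: a
  Read 'b': push. Stack: ab
  Read 'c': push. Stack: abc
  Read 'd': push. Stack: abcd
  Read 'b': push. Stack: abcdb
  Read 'a': push. Stack: abcdba
  Read 'a': matches stack top 'a' => pop. Stack: abcdb
  Read 'a': push. Stack: abcdba
  Read 'e': push. Stack: abcdbae
  Read 'd': push. Stack: abcdbaed
  Read 'a': push. Stack: abcdbaeda
Final stack: "abcdbaeda" (length 9)

9


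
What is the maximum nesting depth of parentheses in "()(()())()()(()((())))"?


Input: "()(()())()()(()((())))"
Tracking depth:
  Position 0 '(': depth becomes 1
  Position 1 ')': depth becomes 0
  Position 2 '(': depth becomes 1
  Position 3 '(': depth becomes 2
  Position 4 ')': depth becomes 1
  Position 5 '(': depth becomes 2
  Position 6 ')': depth becomes 1
  Position 7 ')': depth becomes 0
  Position 8 '(': depth becomes 1
  Position 9 ')': depth becomes 0
  Position 10 '(': depth becomes 1
  Position 11 ')': depth becomes 0
  Position 12 '(': depth becomes 1
  Position 13 '(': depth becomes 2
  Position 14 ')': depth becomes 1
  Position 15 '(': depth becomes 2
  Position 16 '(': depth becomes 3
  Position 17 '(': depth becomes 4
  Position 18 ')': depth becomes 3
  Position 19 ')': depth becomes 2
  Position 20 ')': depth becomes 1
  Position 21 ')': depth becomes 0
Maximum depth reached: 4

4


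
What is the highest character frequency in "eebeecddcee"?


Input: eebeecddcee
Character counts:
  'b': 1
  'c': 2
  'd': 2
  'e': 6
Maximum frequency: 6

6


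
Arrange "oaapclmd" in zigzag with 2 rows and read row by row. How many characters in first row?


Zigzag "oaapclmd" into 2 rows:
Placing characters:
  'o' => row 0
  'a' => row 1
  'a' => row 0
  'p' => row 1
  'c' => row 0
  'l' => row 1
  'm' => row 0
  'd' => row 1
Rows:
  Row 0: "oacm"
  Row 1: "apld"
First row length: 4

4


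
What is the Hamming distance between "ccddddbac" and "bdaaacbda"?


Comparing "ccddddbac" and "bdaaacbda" position by position:
  Position 0: 'c' vs 'b' => differ
  Position 1: 'c' vs 'd' => differ
  Position 2: 'd' vs 'a' => differ
  Position 3: 'd' vs 'a' => differ
  Position 4: 'd' vs 'a' => differ
  Position 5: 'd' vs 'c' => differ
  Position 6: 'b' vs 'b' => same
  Position 7: 'a' vs 'd' => differ
  Position 8: 'c' vs 'a' => differ
Total differences (Hamming distance): 8

8


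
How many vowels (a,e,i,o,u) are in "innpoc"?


Input: innpoc
Checking each character:
  'i' at position 0: vowel (running total: 1)
  'n' at position 1: consonant
  'n' at position 2: consonant
  'p' at position 3: consonant
  'o' at position 4: vowel (running total: 2)
  'c' at position 5: consonant
Total vowels: 2

2


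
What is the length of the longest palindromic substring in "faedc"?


Input: "faedc"
Checking substrings for palindromes:
  No multi-char palindromic substrings found
Longest palindromic substring: "f" with length 1

1


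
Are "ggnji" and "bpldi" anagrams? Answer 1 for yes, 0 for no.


Strings: "ggnji", "bpldi"
Sorted first:  ggijn
Sorted second: bdilp
Differ at position 0: 'g' vs 'b' => not anagrams

0


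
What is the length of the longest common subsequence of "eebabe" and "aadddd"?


LCS of "eebabe" and "aadddd"
DP table:
           a    a    d    d    d    d
      0    0    0    0    0    0    0
  e   0    0    0    0    0    0    0
  e   0    0    0    0    0    0    0
  b   0    0    0    0    0    0    0
  a   0    1    1    1    1    1    1
  b   0    1    1    1    1    1    1
  e   0    1    1    1    1    1    1
LCS length = dp[6][6] = 1

1


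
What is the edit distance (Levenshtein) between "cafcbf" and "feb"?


Computing edit distance: "cafcbf" -> "feb"
DP table:
           f    e    b
      0    1    2    3
  c   1    1    2    3
  a   2    2    2    3
  f   3    2    3    3
  c   4    3    3    4
  b   5    4    4    3
  f   6    5    5    4
Edit distance = dp[6][3] = 4

4


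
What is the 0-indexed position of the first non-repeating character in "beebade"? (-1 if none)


Input: beebade
Character frequencies:
  'a': 1
  'b': 2
  'd': 1
  'e': 3
Scanning left to right for freq == 1:
  Position 0 ('b'): freq=2, skip
  Position 1 ('e'): freq=3, skip
  Position 2 ('e'): freq=3, skip
  Position 3 ('b'): freq=2, skip
  Position 4 ('a'): unique! => answer = 4

4


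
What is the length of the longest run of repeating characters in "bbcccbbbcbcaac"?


Input: "bbcccbbbcbcaac"
Scanning for longest run:
  Position 1 ('b'): continues run of 'b', length=2
  Position 2 ('c'): new char, reset run to 1
  Position 3 ('c'): continues run of 'c', length=2
  Position 4 ('c'): continues run of 'c', length=3
  Position 5 ('b'): new char, reset run to 1
  Position 6 ('b'): continues run of 'b', length=2
  Position 7 ('b'): continues run of 'b', length=3
  Position 8 ('c'): new char, reset run to 1
  Position 9 ('b'): new char, reset run to 1
  Position 10 ('c'): new char, reset run to 1
  Position 11 ('a'): new char, reset run to 1
  Position 12 ('a'): continues run of 'a', length=2
  Position 13 ('c'): new char, reset run to 1
Longest run: 'c' with length 3

3


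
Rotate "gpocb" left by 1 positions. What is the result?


Input: "gpocb", rotate left by 1
First 1 characters: "g"
Remaining characters: "pocb"
Concatenate remaining + first: "pocb" + "g" = "pocbg"

pocbg


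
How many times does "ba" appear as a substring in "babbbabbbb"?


Searching for "ba" in "babbbabbbb"
Scanning each position:
  Position 0: "ba" => MATCH
  Position 1: "ab" => no
  Position 2: "bb" => no
  Position 3: "bb" => no
  Position 4: "ba" => MATCH
  Position 5: "ab" => no
  Position 6: "bb" => no
  Position 7: "bb" => no
  Position 8: "bb" => no
Total occurrences: 2

2


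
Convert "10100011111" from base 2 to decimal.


Input: "10100011111" in base 2
Positional expansion:
  Digit '1' (value 1) x 2^10 = 1024
  Digit '0' (value 0) x 2^9 = 0
  Digit '1' (value 1) x 2^8 = 256
  Digit '0' (value 0) x 2^7 = 0
  Digit '0' (value 0) x 2^6 = 0
  Digit '0' (value 0) x 2^5 = 0
  Digit '1' (value 1) x 2^4 = 16
  Digit '1' (value 1) x 2^3 = 8
  Digit '1' (value 1) x 2^2 = 4
  Digit '1' (value 1) x 2^1 = 2
  Digit '1' (value 1) x 2^0 = 1
Sum = 1311

1311


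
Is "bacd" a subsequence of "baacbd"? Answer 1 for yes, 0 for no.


Check if "bacd" is a subsequence of "baacbd"
Greedy scan:
  Position 0 ('b'): matches sub[0] = 'b'
  Position 1 ('a'): matches sub[1] = 'a'
  Position 2 ('a'): no match needed
  Position 3 ('c'): matches sub[2] = 'c'
  Position 4 ('b'): no match needed
  Position 5 ('d'): matches sub[3] = 'd'
All 4 characters matched => is a subsequence

1


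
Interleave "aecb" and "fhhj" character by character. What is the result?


Interleaving "aecb" and "fhhj":
  Position 0: 'a' from first, 'f' from second => "af"
  Position 1: 'e' from first, 'h' from second => "eh"
  Position 2: 'c' from first, 'h' from second => "ch"
  Position 3: 'b' from first, 'j' from second => "bj"
Result: afehchbj

afehchbj


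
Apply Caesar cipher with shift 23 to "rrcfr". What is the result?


Caesar cipher: shift "rrcfr" by 23
  'r' (pos 17) + 23 = pos 14 = 'o'
  'r' (pos 17) + 23 = pos 14 = 'o'
  'c' (pos 2) + 23 = pos 25 = 'z'
  'f' (pos 5) + 23 = pos 2 = 'c'
  'r' (pos 17) + 23 = pos 14 = 'o'
Result: oozco

oozco


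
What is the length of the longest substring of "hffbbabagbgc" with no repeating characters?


Input: "hffbbabagbgc"
Sliding window (track last position of each char):
  Position 0 ('h'): window [0,0] length 1 -- new best
  Position 1 ('f'): window [0,1] length 2 -- new best
  Position 2 ('f'): repeat (last at 1), move window start to 2
  Position 2 ('f'): window [2,2] length 1
  Position 3 ('b'): window [2,3] length 2
  Position 4 ('b'): repeat (last at 3), move window start to 4
  Position 4 ('b'): window [4,4] length 1
  Position 5 ('a'): window [4,5] length 2
  Position 6 ('b'): repeat (last at 4), move window start to 5
  Position 6 ('b'): window [5,6] length 2
  Position 7 ('a'): repeat (last at 5), move window start to 6
  Position 7 ('a'): window [6,7] length 2
  Position 8 ('g'): window [6,8] length 3 -- new best
  Position 9 ('b'): repeat (last at 6), move window start to 7
  Position 9 ('b'): window [7,9] length 3
  Position 10 ('g'): repeat (last at 8), move window start to 9
  Position 10 ('g'): window [9,10] length 2
  Position 11 ('c'): window [9,11] length 3
Longest substring with no repeats: "bag" with length 3

3


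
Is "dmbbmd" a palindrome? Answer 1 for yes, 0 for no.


Input: dmbbmd
Reversed: dmbbmd
  Compare pos 0 ('d') with pos 5 ('d'): match
  Compare pos 1 ('m') with pos 4 ('m'): match
  Compare pos 2 ('b') with pos 3 ('b'): match
Result: palindrome

1


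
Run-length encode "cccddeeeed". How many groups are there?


Input: cccddeeeed
Scanning for consecutive runs:
  Group 1: 'c' x 3 (positions 0-2)
  Group 2: 'd' x 2 (positions 3-4)
  Group 3: 'e' x 4 (positions 5-8)
  Group 4: 'd' x 1 (positions 9-9)
Total groups: 4

4


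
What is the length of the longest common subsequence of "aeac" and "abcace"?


LCS of "aeac" and "abcace"
DP table:
           a    b    c    a    c    e
      0    0    0    0    0    0    0
  a   0    1    1    1    1    1    1
  e   0    1    1    1    1    1    2
  a   0    1    1    1    2    2    2
  c   0    1    1    2    2    3    3
LCS length = dp[4][6] = 3

3


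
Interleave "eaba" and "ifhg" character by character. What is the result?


Interleaving "eaba" and "ifhg":
  Position 0: 'e' from first, 'i' from second => "ei"
  Position 1: 'a' from first, 'f' from second => "af"
  Position 2: 'b' from first, 'h' from second => "bh"
  Position 3: 'a' from first, 'g' from second => "ag"
Result: eiafbhag

eiafbhag


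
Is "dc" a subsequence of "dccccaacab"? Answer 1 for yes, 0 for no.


Check if "dc" is a subsequence of "dccccaacab"
Greedy scan:
  Position 0 ('d'): matches sub[0] = 'd'
  Position 1 ('c'): matches sub[1] = 'c'
  Position 2 ('c'): no match needed
  Position 3 ('c'): no match needed
  Position 4 ('c'): no match needed
  Position 5 ('a'): no match needed
  Position 6 ('a'): no match needed
  Position 7 ('c'): no match needed
  Position 8 ('a'): no match needed
  Position 9 ('b'): no match needed
All 2 characters matched => is a subsequence

1


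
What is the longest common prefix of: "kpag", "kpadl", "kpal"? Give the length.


Words: kpag, kpadl, kpal
  Position 0: all 'k' => match
  Position 1: all 'p' => match
  Position 2: all 'a' => match
  Position 3: ('g', 'd', 'l') => mismatch, stop
LCP = "kpa" (length 3)

3


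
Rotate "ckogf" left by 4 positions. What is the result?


Input: "ckogf", rotate left by 4
First 4 characters: "ckog"
Remaining characters: "f"
Concatenate remaining + first: "f" + "ckog" = "fckog"

fckog


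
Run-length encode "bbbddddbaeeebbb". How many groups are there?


Input: bbbddddbaeeebbb
Scanning for consecutive runs:
  Group 1: 'b' x 3 (positions 0-2)
  Group 2: 'd' x 4 (positions 3-6)
  Group 3: 'b' x 1 (positions 7-7)
  Group 4: 'a' x 1 (positions 8-8)
  Group 5: 'e' x 3 (positions 9-11)
  Group 6: 'b' x 3 (positions 12-14)
Total groups: 6

6


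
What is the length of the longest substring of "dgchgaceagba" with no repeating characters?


Input: "dgchgaceagba"
Sliding window (track last position of each char):
  Position 0 ('d'): window [0,0] length 1 -- new best
  Position 1 ('g'): window [0,1] length 2 -- new best
  Position 2 ('c'): window [0,2] length 3 -- new best
  Position 3 ('h'): window [0,3] length 4 -- new best
  Position 4 ('g'): repeat (last at 1), move window start to 2
  Position 4 ('g'): window [2,4] length 3
  Position 5 ('a'): window [2,5] length 4
  Position 6 ('c'): repeat (last at 2), move window start to 3
  Position 6 ('c'): window [3,6] length 4
  Position 7 ('e'): window [3,7] length 5 -- new best
  Position 8 ('a'): repeat (last at 5), move window start to 6
  Position 8 ('a'): window [6,8] length 3
  Position 9 ('g'): window [6,9] length 4
  Position 10 ('b'): window [6,10] length 5
  Position 11 ('a'): repeat (last at 8), move window start to 9
  Position 11 ('a'): window [9,11] length 3
Longest substring with no repeats: "hgace" with length 5

5


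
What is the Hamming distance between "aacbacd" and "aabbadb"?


Comparing "aacbacd" and "aabbadb" position by position:
  Position 0: 'a' vs 'a' => same
  Position 1: 'a' vs 'a' => same
  Position 2: 'c' vs 'b' => differ
  Position 3: 'b' vs 'b' => same
  Position 4: 'a' vs 'a' => same
  Position 5: 'c' vs 'd' => differ
  Position 6: 'd' vs 'b' => differ
Total differences (Hamming distance): 3

3


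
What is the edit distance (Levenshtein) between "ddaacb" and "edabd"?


Computing edit distance: "ddaacb" -> "edabd"
DP table:
           e    d    a    b    d
      0    1    2    3    4    5
  d   1    1    1    2    3    4
  d   2    2    1    2    3    3
  a   3    3    2    1    2    3
  a   4    4    3    2    2    3
  c   5    5    4    3    3    3
  b   6    6    5    4    3    4
Edit distance = dp[6][5] = 4

4


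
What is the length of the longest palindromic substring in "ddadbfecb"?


Input: "ddadbfecb"
Checking substrings for palindromes:
  [1:4] "dad" (len 3) => palindrome
  [0:2] "dd" (len 2) => palindrome
Longest palindromic substring: "dad" with length 3

3


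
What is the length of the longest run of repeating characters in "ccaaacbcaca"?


Input: "ccaaacbcaca"
Scanning for longest run:
  Position 1 ('c'): continues run of 'c', length=2
  Position 2 ('a'): new char, reset run to 1
  Position 3 ('a'): continues run of 'a', length=2
  Position 4 ('a'): continues run of 'a', length=3
  Position 5 ('c'): new char, reset run to 1
  Position 6 ('b'): new char, reset run to 1
  Position 7 ('c'): new char, reset run to 1
  Position 8 ('a'): new char, reset run to 1
  Position 9 ('c'): new char, reset run to 1
  Position 10 ('a'): new char, reset run to 1
Longest run: 'a' with length 3

3


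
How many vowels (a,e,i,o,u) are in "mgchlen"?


Input: mgchlen
Checking each character:
  'm' at position 0: consonant
  'g' at position 1: consonant
  'c' at position 2: consonant
  'h' at position 3: consonant
  'l' at position 4: consonant
  'e' at position 5: vowel (running total: 1)
  'n' at position 6: consonant
Total vowels: 1

1


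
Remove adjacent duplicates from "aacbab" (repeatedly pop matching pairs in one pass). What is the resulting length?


Input: aacbab
Stack-based adjacent duplicate removal:
  Read 'a': push. Stack: a
  Read 'a': matches stack top 'a' => pop. Stack: (empty)
  Read 'c': push. Stack: c
  Read 'b': push. Stack: cb
  Read 'a': push. Stack: cba
  Read 'b': push. Stack: cbab
Final stack: "cbab" (length 4)

4


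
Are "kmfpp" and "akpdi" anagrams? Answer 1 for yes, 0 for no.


Strings: "kmfpp", "akpdi"
Sorted first:  fkmpp
Sorted second: adikp
Differ at position 0: 'f' vs 'a' => not anagrams

0


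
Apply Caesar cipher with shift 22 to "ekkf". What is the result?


Caesar cipher: shift "ekkf" by 22
  'e' (pos 4) + 22 = pos 0 = 'a'
  'k' (pos 10) + 22 = pos 6 = 'g'
  'k' (pos 10) + 22 = pos 6 = 'g'
  'f' (pos 5) + 22 = pos 1 = 'b'
Result: aggb

aggb


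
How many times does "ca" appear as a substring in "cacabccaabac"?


Searching for "ca" in "cacabccaabac"
Scanning each position:
  Position 0: "ca" => MATCH
  Position 1: "ac" => no
  Position 2: "ca" => MATCH
  Position 3: "ab" => no
  Position 4: "bc" => no
  Position 5: "cc" => no
  Position 6: "ca" => MATCH
  Position 7: "aa" => no
  Position 8: "ab" => no
  Position 9: "ba" => no
  Position 10: "ac" => no
Total occurrences: 3

3


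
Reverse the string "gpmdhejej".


Input: gpmdhejej
Reading characters right to left:
  Position 8: 'j'
  Position 7: 'e'
  Position 6: 'j'
  Position 5: 'e'
  Position 4: 'h'
  Position 3: 'd'
  Position 2: 'm'
  Position 1: 'p'
  Position 0: 'g'
Reversed: jejehdmpg

jejehdmpg


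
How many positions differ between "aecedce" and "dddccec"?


Comparing "aecedce" and "dddccec" position by position:
  Position 0: 'a' vs 'd' => DIFFER
  Position 1: 'e' vs 'd' => DIFFER
  Position 2: 'c' vs 'd' => DIFFER
  Position 3: 'e' vs 'c' => DIFFER
  Position 4: 'd' vs 'c' => DIFFER
  Position 5: 'c' vs 'e' => DIFFER
  Position 6: 'e' vs 'c' => DIFFER
Positions that differ: 7

7


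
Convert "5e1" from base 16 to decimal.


Input: "5e1" in base 16
Positional expansion:
  Digit '5' (value 5) x 16^2 = 1280
  Digit 'e' (value 14) x 16^1 = 224
  Digit '1' (value 1) x 16^0 = 1
Sum = 1505

1505


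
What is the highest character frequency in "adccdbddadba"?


Input: adccdbddadba
Character counts:
  'a': 3
  'b': 2
  'c': 2
  'd': 5
Maximum frequency: 5

5


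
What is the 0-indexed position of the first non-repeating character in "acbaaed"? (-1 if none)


Input: acbaaed
Character frequencies:
  'a': 3
  'b': 1
  'c': 1
  'd': 1
  'e': 1
Scanning left to right for freq == 1:
  Position 0 ('a'): freq=3, skip
  Position 1 ('c'): unique! => answer = 1

1


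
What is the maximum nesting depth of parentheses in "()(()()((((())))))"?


Input: "()(()()((((())))))"
Tracking depth:
  Position 0 '(': depth becomes 1
  Position 1 ')': depth becomes 0
  Position 2 '(': depth becomes 1
  Position 3 '(': depth becomes 2
  Position 4 ')': depth becomes 1
  Position 5 '(': depth becomes 2
  Position 6 ')': depth becomes 1
  Position 7 '(': depth becomes 2
  Position 8 '(': depth becomes 3
  Position 9 '(': depth becomes 4
  Position 10 '(': depth becomes 5
  Position 11 '(': depth becomes 6
  Position 12 ')': depth becomes 5
  Position 13 ')': depth becomes 4
  Position 14 ')': depth becomes 3
  Position 15 ')': depth becomes 2
  Position 16 ')': depth becomes 1
  Position 17 ')': depth becomes 0
Maximum depth reached: 6

6


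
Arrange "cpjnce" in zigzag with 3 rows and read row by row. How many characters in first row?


Zigzag "cpjnce" into 3 rows:
Placing characters:
  'c' => row 0
  'p' => row 1
  'j' => row 2
  'n' => row 1
  'c' => row 0
  'e' => row 1
Rows:
  Row 0: "cc"
  Row 1: "pne"
  Row 2: "j"
First row length: 2

2


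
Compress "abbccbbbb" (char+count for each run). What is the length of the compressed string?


Input: abbccbbbb
Runs:
  'a' x 1 => "a1"
  'b' x 2 => "b2"
  'c' x 2 => "c2"
  'b' x 4 => "b4"
Compressed: "a1b2c2b4"
Compressed length: 8

8


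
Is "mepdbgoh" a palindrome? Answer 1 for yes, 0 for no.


Input: mepdbgoh
Reversed: hogbdpem
  Compare pos 0 ('m') with pos 7 ('h'): MISMATCH
  Compare pos 1 ('e') with pos 6 ('o'): MISMATCH
  Compare pos 2 ('p') with pos 5 ('g'): MISMATCH
  Compare pos 3 ('d') with pos 4 ('b'): MISMATCH
Result: not a palindrome

0


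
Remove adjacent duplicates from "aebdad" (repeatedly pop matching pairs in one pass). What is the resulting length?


Input: aebdad
Stack-based adjacent duplicate removal:
  Read 'a': push. Stack: a
  Read 'e': push. Stack: ae
  Read 'b': push. Stack: aeb
  Read 'd': push. Stack: aebd
  Read 'a': push. Stack: aebda
  Read 'd': push. Stack: aebdad
Final stack: "aebdad" (length 6)

6


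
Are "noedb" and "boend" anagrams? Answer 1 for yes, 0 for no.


Strings: "noedb", "boend"
Sorted first:  bdeno
Sorted second: bdeno
Sorted forms match => anagrams

1


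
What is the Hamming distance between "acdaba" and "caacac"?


Comparing "acdaba" and "caacac" position by position:
  Position 0: 'a' vs 'c' => differ
  Position 1: 'c' vs 'a' => differ
  Position 2: 'd' vs 'a' => differ
  Position 3: 'a' vs 'c' => differ
  Position 4: 'b' vs 'a' => differ
  Position 5: 'a' vs 'c' => differ
Total differences (Hamming distance): 6

6


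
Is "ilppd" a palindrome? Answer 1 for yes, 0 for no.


Input: ilppd
Reversed: dppli
  Compare pos 0 ('i') with pos 4 ('d'): MISMATCH
  Compare pos 1 ('l') with pos 3 ('p'): MISMATCH
Result: not a palindrome

0


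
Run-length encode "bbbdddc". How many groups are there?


Input: bbbdddc
Scanning for consecutive runs:
  Group 1: 'b' x 3 (positions 0-2)
  Group 2: 'd' x 3 (positions 3-5)
  Group 3: 'c' x 1 (positions 6-6)
Total groups: 3

3


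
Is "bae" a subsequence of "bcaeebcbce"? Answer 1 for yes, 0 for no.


Check if "bae" is a subsequence of "bcaeebcbce"
Greedy scan:
  Position 0 ('b'): matches sub[0] = 'b'
  Position 1 ('c'): no match needed
  Position 2 ('a'): matches sub[1] = 'a'
  Position 3 ('e'): matches sub[2] = 'e'
  Position 4 ('e'): no match needed
  Position 5 ('b'): no match needed
  Position 6 ('c'): no match needed
  Position 7 ('b'): no match needed
  Position 8 ('c'): no match needed
  Position 9 ('e'): no match needed
All 3 characters matched => is a subsequence

1


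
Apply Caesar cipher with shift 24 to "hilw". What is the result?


Caesar cipher: shift "hilw" by 24
  'h' (pos 7) + 24 = pos 5 = 'f'
  'i' (pos 8) + 24 = pos 6 = 'g'
  'l' (pos 11) + 24 = pos 9 = 'j'
  'w' (pos 22) + 24 = pos 20 = 'u'
Result: fgju

fgju


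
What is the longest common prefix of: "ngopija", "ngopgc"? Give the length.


Words: ngopija, ngopgc
  Position 0: all 'n' => match
  Position 1: all 'g' => match
  Position 2: all 'o' => match
  Position 3: all 'p' => match
  Position 4: ('i', 'g') => mismatch, stop
LCP = "ngop" (length 4)

4


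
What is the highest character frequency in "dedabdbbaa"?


Input: dedabdbbaa
Character counts:
  'a': 3
  'b': 3
  'd': 3
  'e': 1
Maximum frequency: 3

3


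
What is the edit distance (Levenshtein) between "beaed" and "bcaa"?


Computing edit distance: "beaed" -> "bcaa"
DP table:
           b    c    a    a
      0    1    2    3    4
  b   1    0    1    2    3
  e   2    1    1    2    3
  a   3    2    2    1    2
  e   4    3    3    2    2
  d   5    4    4    3    3
Edit distance = dp[5][4] = 3

3


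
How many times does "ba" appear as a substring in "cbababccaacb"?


Searching for "ba" in "cbababccaacb"
Scanning each position:
  Position 0: "cb" => no
  Position 1: "ba" => MATCH
  Position 2: "ab" => no
  Position 3: "ba" => MATCH
  Position 4: "ab" => no
  Position 5: "bc" => no
  Position 6: "cc" => no
  Position 7: "ca" => no
  Position 8: "aa" => no
  Position 9: "ac" => no
  Position 10: "cb" => no
Total occurrences: 2

2


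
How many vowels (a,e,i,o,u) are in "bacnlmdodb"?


Input: bacnlmdodb
Checking each character:
  'b' at position 0: consonant
  'a' at position 1: vowel (running total: 1)
  'c' at position 2: consonant
  'n' at position 3: consonant
  'l' at position 4: consonant
  'm' at position 5: consonant
  'd' at position 6: consonant
  'o' at position 7: vowel (running total: 2)
  'd' at position 8: consonant
  'b' at position 9: consonant
Total vowels: 2

2


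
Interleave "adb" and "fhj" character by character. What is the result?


Interleaving "adb" and "fhj":
  Position 0: 'a' from first, 'f' from second => "af"
  Position 1: 'd' from first, 'h' from second => "dh"
  Position 2: 'b' from first, 'j' from second => "bj"
Result: afdhbj

afdhbj


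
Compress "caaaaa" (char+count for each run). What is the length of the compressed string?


Input: caaaaa
Runs:
  'c' x 1 => "c1"
  'a' x 5 => "a5"
Compressed: "c1a5"
Compressed length: 4

4


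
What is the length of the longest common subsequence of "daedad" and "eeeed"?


LCS of "daedad" and "eeeed"
DP table:
           e    e    e    e    d
      0    0    0    0    0    0
  d   0    0    0    0    0    1
  a   0    0    0    0    0    1
  e   0    1    1    1    1    1
  d   0    1    1    1    1    2
  a   0    1    1    1    1    2
  d   0    1    1    1    1    2
LCS length = dp[6][5] = 2

2


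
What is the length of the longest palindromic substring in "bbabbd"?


Input: "bbabbd"
Checking substrings for palindromes:
  [0:5] "bbabb" (len 5) => palindrome
  [1:4] "bab" (len 3) => palindrome
  [0:2] "bb" (len 2) => palindrome
  [3:5] "bb" (len 2) => palindrome
Longest palindromic substring: "bbabb" with length 5

5


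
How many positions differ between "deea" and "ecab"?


Comparing "deea" and "ecab" position by position:
  Position 0: 'd' vs 'e' => DIFFER
  Position 1: 'e' vs 'c' => DIFFER
  Position 2: 'e' vs 'a' => DIFFER
  Position 3: 'a' vs 'b' => DIFFER
Positions that differ: 4

4


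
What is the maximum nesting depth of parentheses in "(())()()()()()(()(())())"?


Input: "(())()()()()()(()(())())"
Tracking depth:
  Position 0 '(': depth becomes 1
  Position 1 '(': depth becomes 2
  Position 2 ')': depth becomes 1
  Position 3 ')': depth becomes 0
  Position 4 '(': depth becomes 1
  Position 5 ')': depth becomes 0
  Position 6 '(': depth becomes 1
  Position 7 ')': depth becomes 0
  Position 8 '(': depth becomes 1
  Position 9 ')': depth becomes 0
  Position 10 '(': depth becomes 1
  Position 11 ')': depth becomes 0
  Position 12 '(': depth becomes 1
  Position 13 ')': depth becomes 0
  Position 14 '(': depth becomes 1
  Position 15 '(': depth becomes 2
  Position 16 ')': depth becomes 1
  Position 17 '(': depth becomes 2
  Position 18 '(': depth becomes 3
  Position 19 ')': depth becomes 2
  Position 20 ')': depth becomes 1
  Position 21 '(': depth becomes 2
  Position 22 ')': depth becomes 1
  Position 23 ')': depth becomes 0
Maximum depth reached: 3

3


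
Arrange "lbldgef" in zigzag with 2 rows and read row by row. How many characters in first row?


Zigzag "lbldgef" into 2 rows:
Placing characters:
  'l' => row 0
  'b' => row 1
  'l' => row 0
  'd' => row 1
  'g' => row 0
  'e' => row 1
  'f' => row 0
Rows:
  Row 0: "llgf"
  Row 1: "bde"
First row length: 4

4


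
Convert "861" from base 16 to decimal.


Input: "861" in base 16
Positional expansion:
  Digit '8' (value 8) x 16^2 = 2048
  Digit '6' (value 6) x 16^1 = 96
  Digit '1' (value 1) x 16^0 = 1
Sum = 2145

2145


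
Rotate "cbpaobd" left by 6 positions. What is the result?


Input: "cbpaobd", rotate left by 6
First 6 characters: "cbpaob"
Remaining characters: "d"
Concatenate remaining + first: "d" + "cbpaob" = "dcbpaob"

dcbpaob


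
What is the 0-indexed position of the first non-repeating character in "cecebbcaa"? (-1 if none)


Input: cecebbcaa
Character frequencies:
  'a': 2
  'b': 2
  'c': 3
  'e': 2
Scanning left to right for freq == 1:
  Position 0 ('c'): freq=3, skip
  Position 1 ('e'): freq=2, skip
  Position 2 ('c'): freq=3, skip
  Position 3 ('e'): freq=2, skip
  Position 4 ('b'): freq=2, skip
  Position 5 ('b'): freq=2, skip
  Position 6 ('c'): freq=3, skip
  Position 7 ('a'): freq=2, skip
  Position 8 ('a'): freq=2, skip
  No unique character found => answer = -1

-1


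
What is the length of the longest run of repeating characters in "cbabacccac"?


Input: "cbabacccac"
Scanning for longest run:
  Position 1 ('b'): new char, reset run to 1
  Position 2 ('a'): new char, reset run to 1
  Position 3 ('b'): new char, reset run to 1
  Position 4 ('a'): new char, reset run to 1
  Position 5 ('c'): new char, reset run to 1
  Position 6 ('c'): continues run of 'c', length=2
  Position 7 ('c'): continues run of 'c', length=3
  Position 8 ('a'): new char, reset run to 1
  Position 9 ('c'): new char, reset run to 1
Longest run: 'c' with length 3

3


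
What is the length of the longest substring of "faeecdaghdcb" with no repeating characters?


Input: "faeecdaghdcb"
Sliding window (track last position of each char):
  Position 0 ('f'): window [0,0] length 1 -- new best
  Position 1 ('a'): window [0,1] length 2 -- new best
  Position 2 ('e'): window [0,2] length 3 -- new best
  Position 3 ('e'): repeat (last at 2), move window start to 3
  Position 3 ('e'): window [3,3] length 1
  Position 4 ('c'): window [3,4] length 2
  Position 5 ('d'): window [3,5] length 3
  Position 6 ('a'): window [3,6] length 4 -- new best
  Position 7 ('g'): window [3,7] length 5 -- new best
  Position 8 ('h'): window [3,8] length 6 -- new best
  Position 9 ('d'): repeat (last at 5), move window start to 6
  Position 9 ('d'): window [6,9] length 4
  Position 10 ('c'): window [6,10] length 5
  Position 11 ('b'): window [6,11] length 6
Longest substring with no repeats: "ecdagh" with length 6

6
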